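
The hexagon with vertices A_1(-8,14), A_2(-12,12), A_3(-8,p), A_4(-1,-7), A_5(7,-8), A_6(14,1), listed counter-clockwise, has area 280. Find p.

4

The doubled signed area Σ (x_i y_{i+1} − x_{i+1} y_i) is linear in p.
With p=0 it equals 604; the coefficient of p is -11 (from the two edges through A_3).
So -11·p + 604 = 2·280 = 560 ⇒ p = 4.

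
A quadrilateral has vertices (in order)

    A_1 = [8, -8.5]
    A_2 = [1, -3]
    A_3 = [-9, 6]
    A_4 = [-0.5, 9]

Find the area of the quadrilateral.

91.125

Apply the shoelace (surveyor's) formula: 2A = Σ (x_i·y_{i+1} − x_{i+1}·y_i), indices taken mod 4.
Cross-terms: -15.5, -21, -78, -67.75  ⇒  Σ = -182.25
Area = |Σ|/2 = 91.125.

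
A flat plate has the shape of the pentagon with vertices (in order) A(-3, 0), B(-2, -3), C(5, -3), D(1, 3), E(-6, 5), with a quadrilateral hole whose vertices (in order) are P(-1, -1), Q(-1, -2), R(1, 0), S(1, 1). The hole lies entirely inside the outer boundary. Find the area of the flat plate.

Outer boundary:
Σ = (9) + (21) + (18) + (23) + (15) = 86
Area = |Σ|/2 = 43.
Hole:
Σ = (1) + (2) + (1) + (0) = 4
Area = |Σ|/2 = 2.
Net area = 43 − 2 = 41.

41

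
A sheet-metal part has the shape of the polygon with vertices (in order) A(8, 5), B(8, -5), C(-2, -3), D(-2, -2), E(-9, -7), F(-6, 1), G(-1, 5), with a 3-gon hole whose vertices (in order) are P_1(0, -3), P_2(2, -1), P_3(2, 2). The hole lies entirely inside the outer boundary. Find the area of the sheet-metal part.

Outer boundary:
Apply the shoelace (surveyor's) formula: 2A = Σ (x_i·y_{i+1} − x_{i+1}·y_i), indices taken mod 7.
Σ = (-80) + (-34) + (-2) + (-4) + (-51) + (-29) + (-45) = -245
Area = |Σ|/2 = 122.5.
Hole:
Apply the surveyor's formula: 2A = Σ (x_i·y_{i+1} − x_{i+1}·y_i), indices taken mod 3.
P_1→P_2: (0)(-1) − (2)(-3) = 6
P_2→P_3: (2)(2) − (2)(-1) = 6
P_3→P_1: (2)(-3) − (0)(2) = -6
Σ = 6
Area = |Σ|/2 = 3.
Net area = 122.5 − 3 = 119.5.

119.5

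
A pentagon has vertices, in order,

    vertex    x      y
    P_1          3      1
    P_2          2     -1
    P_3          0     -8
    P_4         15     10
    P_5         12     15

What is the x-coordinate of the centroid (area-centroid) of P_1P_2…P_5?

1361/171

Apply the surveyor's formula. First the cross-terms c_i = x_i·y_{i+1} − x_{i+1}·y_i:
  -5, -16, 120, 105, -33  ⇒  2A = 171, A = 85.5.
Then Σ (x_i + x_{i+1})·c_i = 4083, so x̄ = 4083 / (6·85.5) = 1361/171.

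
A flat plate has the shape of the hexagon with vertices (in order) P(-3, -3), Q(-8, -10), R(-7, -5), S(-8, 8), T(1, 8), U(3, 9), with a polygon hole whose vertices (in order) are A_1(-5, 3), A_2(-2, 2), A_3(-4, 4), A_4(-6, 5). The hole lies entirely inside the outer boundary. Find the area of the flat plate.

Outer boundary:
Apply the shoelace formula: 2A = Σ (x_i·y_{i+1} − x_{i+1}·y_i), indices taken mod 6.
P→Q: (-3)(-10) − (-8)(-3) = 6
Q→R: (-8)(-5) − (-7)(-10) = -30
R→S: (-7)(8) − (-8)(-5) = -96
S→T: (-8)(8) − (1)(8) = -72
T→U: (1)(9) − (3)(8) = -15
U→P: (3)(-3) − (-3)(9) = 18
Σ = -189
Area = |Σ|/2 = 94.5.
Hole:
Apply the shoelace (surveyor's) formula: 2A = Σ (x_i·y_{i+1} − x_{i+1}·y_i), indices taken mod 4.
Σ = (-4) + (0) + (4) + (7) = 7
Area = |Σ|/2 = 3.5.
Net area = 94.5 − 3.5 = 91.

91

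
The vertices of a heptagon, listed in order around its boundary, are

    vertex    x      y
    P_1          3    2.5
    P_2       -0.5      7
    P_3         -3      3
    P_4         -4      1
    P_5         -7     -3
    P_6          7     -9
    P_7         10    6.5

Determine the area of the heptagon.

Apply Gauss's area formula: 2A = Σ (x_i·y_{i+1} − x_{i+1}·y_i), indices taken mod 7.
P_1→P_2: (3)(7) − (-0.5)(2.5) = 22.25
P_2→P_3: (-0.5)(3) − (-3)(7) = 19.5
P_3→P_4: (-3)(1) − (-4)(3) = 9
P_4→P_5: (-4)(-3) − (-7)(1) = 19
P_5→P_6: (-7)(-9) − (7)(-3) = 84
P_6→P_7: (7)(6.5) − (10)(-9) = 135.5
P_7→P_1: (10)(2.5) − (3)(6.5) = 5.5
Σ = 294.75
Area = |Σ|/2 = 147.375.

147.375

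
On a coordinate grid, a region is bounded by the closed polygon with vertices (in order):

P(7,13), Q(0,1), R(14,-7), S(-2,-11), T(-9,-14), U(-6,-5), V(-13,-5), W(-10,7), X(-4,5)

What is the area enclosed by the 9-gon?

Apply the shoelace (surveyor's) formula: 2A = Σ (x_i·y_{i+1} − x_{i+1}·y_i), indices taken mod 9.
Σ = (7) + (-14) + (-168) + (-71) + (-39) + (-35) + (-141) + (-22) + (-87) = -570
Area = |Σ|/2 = 285.

285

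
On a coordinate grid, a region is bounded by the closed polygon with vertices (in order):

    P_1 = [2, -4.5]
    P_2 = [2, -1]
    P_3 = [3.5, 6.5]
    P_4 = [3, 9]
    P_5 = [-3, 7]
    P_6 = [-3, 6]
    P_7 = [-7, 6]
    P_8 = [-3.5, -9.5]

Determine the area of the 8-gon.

116.375

Apply the shoelace (surveyor's) formula: 2A = Σ (x_i·y_{i+1} − x_{i+1}·y_i), indices taken mod 8.
Σ = (7) + (16.5) + (12) + (48) + (3) + (24) + (87.5) + (34.75) = 232.75
Area = |Σ|/2 = 116.375.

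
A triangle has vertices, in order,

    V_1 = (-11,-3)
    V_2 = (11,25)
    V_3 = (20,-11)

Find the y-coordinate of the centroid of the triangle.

11/3

Apply the shoelace (surveyor's) formula. First the cross-terms c_i = x_i·y_{i+1} − x_{i+1}·y_i:
  -242, -621, -181  ⇒  2A = -1044, A = -522.
Then Σ (y_i + y_{i+1})·c_i = -11484, so ȳ = -11484 / (6·(-522)) = 11/3.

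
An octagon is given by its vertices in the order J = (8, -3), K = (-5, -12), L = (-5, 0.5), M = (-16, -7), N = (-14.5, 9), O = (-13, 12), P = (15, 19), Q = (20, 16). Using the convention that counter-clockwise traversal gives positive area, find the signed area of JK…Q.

Apply the shoelace (surveyor's) formula: 2A = Σ (x_i·y_{i+1} − x_{i+1}·y_i), indices taken mod 8.
J→K: (8)(-12) − (-5)(-3) = -111
K→L: (-5)(0.5) − (-5)(-12) = -62.5
L→M: (-5)(-7) − (-16)(0.5) = 43
M→N: (-16)(9) − (-14.5)(-7) = -245.5
N→O: (-14.5)(12) − (-13)(9) = -57
O→P: (-13)(19) − (15)(12) = -427
P→Q: (15)(16) − (20)(19) = -140
Q→J: (20)(-3) − (8)(16) = -188
Σ = -1188
Signed area = Σ/2 = -594 (negative ⇒ clockwise traversal).

-594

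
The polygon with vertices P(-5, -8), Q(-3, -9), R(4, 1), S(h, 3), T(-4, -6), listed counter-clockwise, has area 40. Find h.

0

The doubled signed area Σ (x_i y_{i+1} − x_{i+1} y_i) is linear in h.
With h=0 it equals 80; the coefficient of h is -7 (from the two edges through S).
So -7·h + 80 = 2·40 = 80 ⇒ h = 0.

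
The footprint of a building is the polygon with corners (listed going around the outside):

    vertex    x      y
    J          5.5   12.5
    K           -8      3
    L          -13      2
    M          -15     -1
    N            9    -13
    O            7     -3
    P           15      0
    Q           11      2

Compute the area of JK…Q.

J→K: (5.5)(3) − (-8)(12.5) = 116.5
K→L: (-8)(2) − (-13)(3) = 23
L→M: (-13)(-1) − (-15)(2) = 43
M→N: (-15)(-13) − (9)(-1) = 204
N→O: (9)(-3) − (7)(-13) = 64
O→P: (7)(0) − (15)(-3) = 45
P→Q: (15)(2) − (11)(0) = 30
Q→J: (11)(12.5) − (5.5)(2) = 126.5
Σ = 652
Area = |Σ|/2 = 326.

326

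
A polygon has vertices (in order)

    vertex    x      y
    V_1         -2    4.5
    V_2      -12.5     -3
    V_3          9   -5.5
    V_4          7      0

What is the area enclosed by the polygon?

114

Apply the surveyor's formula: 2A = Σ (x_i·y_{i+1} − x_{i+1}·y_i), indices taken mod 4.
V_1→V_2: (-2)(-3) − (-12.5)(4.5) = 62.25
V_2→V_3: (-12.5)(-5.5) − (9)(-3) = 95.75
V_3→V_4: (9)(0) − (7)(-5.5) = 38.5
V_4→V_1: (7)(4.5) − (-2)(0) = 31.5
Σ = 228
Area = |Σ|/2 = 114.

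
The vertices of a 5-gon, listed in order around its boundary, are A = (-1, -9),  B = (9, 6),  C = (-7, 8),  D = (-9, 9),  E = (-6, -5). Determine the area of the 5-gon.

173

Σ = (75) + (114) + (9) + (99) + (49) = 346
Area = |Σ|/2 = 173.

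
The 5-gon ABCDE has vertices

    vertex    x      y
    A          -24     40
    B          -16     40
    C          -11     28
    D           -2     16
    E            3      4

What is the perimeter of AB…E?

|AB| = √((8)² + (0)²) = √64 = 8
|BC| = √((5)² + (-12)²) = √169 = 13
|CD| = √((9)² + (-12)²) = √225 = 15
|DE| = √((5)² + (-12)²) = √169 = 13
|EA| = √((-27)² + (36)²) = √2025 = 45
Perimeter = 8 + 13 + 15 + 13 + 45 = 94.

94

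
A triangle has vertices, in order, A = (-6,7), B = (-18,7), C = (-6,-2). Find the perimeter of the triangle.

|AB| = √((-12)² + (0)²) = √144 = 12
|BC| = √((12)² + (-9)²) = √225 = 15
|CA| = √((0)² + (9)²) = √81 = 9
Perimeter = 12 + 15 + 9 = 36.

36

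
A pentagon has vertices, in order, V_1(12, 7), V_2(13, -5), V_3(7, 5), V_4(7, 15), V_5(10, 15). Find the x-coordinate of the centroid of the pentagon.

995/102

Apply Gauss's area formula. First the cross-terms c_i = x_i·y_{i+1} − x_{i+1}·y_i:
  -151, 100, 70, -45, -110  ⇒  2A = -136, A = -68.
Then Σ (x_i + x_{i+1})·c_i = -3980, so x̄ = -3980 / (6·(-68)) = 995/102.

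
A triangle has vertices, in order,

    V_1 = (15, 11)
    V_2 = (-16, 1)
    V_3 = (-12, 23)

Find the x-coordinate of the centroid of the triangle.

Apply the shoelace formula. First the cross-terms c_i = x_i·y_{i+1} − x_{i+1}·y_i:
  191, -356, -477  ⇒  2A = -642, A = -321.
Then Σ (x_i + x_{i+1})·c_i = 8346, so x̄ = 8346 / (6·(-321)) = -13/3.

-13/3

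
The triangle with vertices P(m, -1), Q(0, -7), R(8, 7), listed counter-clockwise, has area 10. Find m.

Write out the shoelace sum; only the two edges meeting at P involve m:
2·Area = [(8·(-1) − m·7) + (m·(-7) − 0·(-1))] + 56
       = -14·m + 48 = 20
⇒ m = 2.

2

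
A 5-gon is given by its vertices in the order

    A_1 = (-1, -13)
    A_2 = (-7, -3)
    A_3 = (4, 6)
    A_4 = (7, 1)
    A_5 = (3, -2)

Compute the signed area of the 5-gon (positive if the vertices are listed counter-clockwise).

-107

Apply the shoelace (surveyor's) formula: 2A = Σ (x_i·y_{i+1} − x_{i+1}·y_i), indices taken mod 5.
Cross-terms: -88, -30, -38, -17, -41  ⇒  Σ = -214
Signed area = Σ/2 = -107 (negative ⇒ clockwise traversal).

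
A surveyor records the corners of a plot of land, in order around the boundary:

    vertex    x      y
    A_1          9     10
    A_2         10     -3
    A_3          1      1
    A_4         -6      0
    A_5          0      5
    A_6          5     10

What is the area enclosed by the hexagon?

101.5

Apply the shoelace formula: 2A = Σ (x_i·y_{i+1} − x_{i+1}·y_i), indices taken mod 6.
Cross-terms: -127, 13, 6, -30, -25, -40  ⇒  Σ = -203
Area = |Σ|/2 = 101.5.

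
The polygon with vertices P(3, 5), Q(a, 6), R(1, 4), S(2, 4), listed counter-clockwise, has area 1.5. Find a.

3

Write out the shoelace sum; only the two edges meeting at Q involve a:
2·Area = [(3·6 − a·5) + (a·4 − 1·6)] + -6
       = -1·a + 6 = 3
⇒ a = 3.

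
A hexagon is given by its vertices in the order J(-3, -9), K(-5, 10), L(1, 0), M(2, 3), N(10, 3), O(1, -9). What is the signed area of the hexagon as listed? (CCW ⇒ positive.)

Cross-terms: -75, -10, 3, -24, -93, -36  ⇒  Σ = -235
Signed area = Σ/2 = -117.5 (negative ⇒ clockwise traversal).

-117.5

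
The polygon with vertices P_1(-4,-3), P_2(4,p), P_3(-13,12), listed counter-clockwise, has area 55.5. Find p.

-4

The doubled signed area Σ (x_i y_{i+1} − x_{i+1} y_i) is linear in p.
With p=0 it equals 147; the coefficient of p is 9 (from the two edges through P_2).
So 9·p + 147 = 2·55.5 = 111 ⇒ p = -4.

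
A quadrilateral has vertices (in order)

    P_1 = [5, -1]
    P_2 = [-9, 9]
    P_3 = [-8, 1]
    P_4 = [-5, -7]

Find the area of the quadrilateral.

Apply the surveyor's formula: 2A = Σ (x_i·y_{i+1} − x_{i+1}·y_i), indices taken mod 4.
Σ = (36) + (63) + (61) + (40) = 200
Area = |Σ|/2 = 100.

100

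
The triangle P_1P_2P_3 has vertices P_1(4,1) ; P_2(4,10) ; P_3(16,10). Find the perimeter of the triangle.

36

|P_1P_2| = √((0)² + (9)²) = √81 = 9
|P_2P_3| = √((12)² + (0)²) = √144 = 12
|P_3P_1| = √((-12)² + (-9)²) = √225 = 15
Perimeter = 9 + 12 + 15 = 36.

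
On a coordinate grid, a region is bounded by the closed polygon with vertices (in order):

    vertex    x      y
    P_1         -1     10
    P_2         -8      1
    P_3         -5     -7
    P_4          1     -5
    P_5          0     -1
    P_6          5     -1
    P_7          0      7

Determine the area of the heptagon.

P_1→P_2: (-1)(1) − (-8)(10) = 79
P_2→P_3: (-8)(-7) − (-5)(1) = 61
P_3→P_4: (-5)(-5) − (1)(-7) = 32
P_4→P_5: (1)(-1) − (0)(-5) = -1
P_5→P_6: (0)(-1) − (5)(-1) = 5
P_6→P_7: (5)(7) − (0)(-1) = 35
P_7→P_1: (0)(10) − (-1)(7) = 7
Σ = 218
Area = |Σ|/2 = 109.

109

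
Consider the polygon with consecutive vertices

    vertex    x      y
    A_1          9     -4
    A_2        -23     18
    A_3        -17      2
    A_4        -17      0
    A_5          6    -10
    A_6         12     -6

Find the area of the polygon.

Apply the shoelace (surveyor's) formula: 2A = Σ (x_i·y_{i+1} − x_{i+1}·y_i), indices taken mod 6.
A_1→A_2: (9)(18) − (-23)(-4) = 70
A_2→A_3: (-23)(2) − (-17)(18) = 260
A_3→A_4: (-17)(0) − (-17)(2) = 34
A_4→A_5: (-17)(-10) − (6)(0) = 170
A_5→A_6: (6)(-6) − (12)(-10) = 84
A_6→A_1: (12)(-4) − (9)(-6) = 6
Σ = 624
Area = |Σ|/2 = 312.

312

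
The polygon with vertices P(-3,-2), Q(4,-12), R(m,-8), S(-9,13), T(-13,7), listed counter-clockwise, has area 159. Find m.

Write out the shoelace sum; only the two edges meeting at R involve m:
2·Area = [(4·(-8) − m·(-12)) + (m·13 − (-9)·(-8))] + 197
       = 25·m + 93 = 318
⇒ m = 9.

9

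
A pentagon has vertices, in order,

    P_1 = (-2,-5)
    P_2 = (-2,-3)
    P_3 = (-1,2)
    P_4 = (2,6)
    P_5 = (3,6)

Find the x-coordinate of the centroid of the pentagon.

1/15

Apply Gauss's area formula. First the cross-terms c_i = x_i·y_{i+1} − x_{i+1}·y_i:
  -4, -7, -10, -6, -3  ⇒  2A = -30, A = -15.
Then Σ (x_i + x_{i+1})·c_i = -6, so x̄ = -6 / (6·(-15)) = 1/15.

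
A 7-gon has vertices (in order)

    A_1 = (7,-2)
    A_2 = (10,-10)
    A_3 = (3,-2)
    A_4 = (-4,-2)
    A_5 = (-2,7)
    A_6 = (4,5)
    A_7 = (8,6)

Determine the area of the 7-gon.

99

Apply the shoelace (surveyor's) formula: 2A = Σ (x_i·y_{i+1} − x_{i+1}·y_i), indices taken mod 7.
A_1→A_2: (7)(-10) − (10)(-2) = -50
A_2→A_3: (10)(-2) − (3)(-10) = 10
A_3→A_4: (3)(-2) − (-4)(-2) = -14
A_4→A_5: (-4)(7) − (-2)(-2) = -32
A_5→A_6: (-2)(5) − (4)(7) = -38
A_6→A_7: (4)(6) − (8)(5) = -16
A_7→A_1: (8)(-2) − (7)(6) = -58
Σ = -198
Area = |Σ|/2 = 99.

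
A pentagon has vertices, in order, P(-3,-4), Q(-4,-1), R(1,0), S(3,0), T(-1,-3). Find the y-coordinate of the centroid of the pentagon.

-21/13

Apply Gauss's area formula. First the cross-terms c_i = x_i·y_{i+1} − x_{i+1}·y_i:
  -13, 1, 0, -9, -5  ⇒  2A = -26, A = -13.
Then Σ (y_i + y_{i+1})·c_i = 126, so ȳ = 126 / (6·(-13)) = -21/13.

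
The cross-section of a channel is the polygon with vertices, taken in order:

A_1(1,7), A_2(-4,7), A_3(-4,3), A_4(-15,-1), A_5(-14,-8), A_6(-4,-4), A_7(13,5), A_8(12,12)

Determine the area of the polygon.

A_1→A_2: (1)(7) − (-4)(7) = 35
A_2→A_3: (-4)(3) − (-4)(7) = 16
A_3→A_4: (-4)(-1) − (-15)(3) = 49
A_4→A_5: (-15)(-8) − (-14)(-1) = 106
A_5→A_6: (-14)(-4) − (-4)(-8) = 24
A_6→A_7: (-4)(5) − (13)(-4) = 32
A_7→A_8: (13)(12) − (12)(5) = 96
A_8→A_1: (12)(7) − (1)(12) = 72
Σ = 430
Area = |Σ|/2 = 215.

215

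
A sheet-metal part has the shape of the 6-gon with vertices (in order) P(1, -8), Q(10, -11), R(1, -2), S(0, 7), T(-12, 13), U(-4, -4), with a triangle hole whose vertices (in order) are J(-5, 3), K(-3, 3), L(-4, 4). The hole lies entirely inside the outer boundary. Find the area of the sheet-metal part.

142.5

Outer boundary:
Σ = (69) + (-9) + (7) + (84) + (100) + (36) = 287
Area = |Σ|/2 = 143.5.
Hole:
Apply Gauss's area formula: 2A = Σ (x_i·y_{i+1} − x_{i+1}·y_i), indices taken mod 3.
J→K: (-5)(3) − (-3)(3) = -6
K→L: (-3)(4) − (-4)(3) = 0
L→J: (-4)(3) − (-5)(4) = 8
Σ = 2
Area = |Σ|/2 = 1.
Net area = 143.5 − 1 = 142.5.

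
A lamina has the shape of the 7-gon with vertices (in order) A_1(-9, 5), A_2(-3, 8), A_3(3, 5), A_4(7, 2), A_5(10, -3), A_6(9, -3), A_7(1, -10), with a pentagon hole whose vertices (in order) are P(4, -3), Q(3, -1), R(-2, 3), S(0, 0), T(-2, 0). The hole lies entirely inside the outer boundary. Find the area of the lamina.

Outer boundary:
Apply the surveyor's formula: 2A = Σ (x_i·y_{i+1} − x_{i+1}·y_i), indices taken mod 7.
A_1→A_2: (-9)(8) − (-3)(5) = -57
A_2→A_3: (-3)(5) − (3)(8) = -39
A_3→A_4: (3)(2) − (7)(5) = -29
A_4→A_5: (7)(-3) − (10)(2) = -41
A_5→A_6: (10)(-3) − (9)(-3) = -3
A_6→A_7: (9)(-10) − (1)(-3) = -87
A_7→A_1: (1)(5) − (-9)(-10) = -85
Σ = -341
Area = |Σ|/2 = 170.5.
Hole:
Apply Gauss's area formula: 2A = Σ (x_i·y_{i+1} − x_{i+1}·y_i), indices taken mod 5.
Σ = (5) + (7) + (0) + (0) + (6) = 18
Area = |Σ|/2 = 9.
Net area = 170.5 − 9 = 161.5.

161.5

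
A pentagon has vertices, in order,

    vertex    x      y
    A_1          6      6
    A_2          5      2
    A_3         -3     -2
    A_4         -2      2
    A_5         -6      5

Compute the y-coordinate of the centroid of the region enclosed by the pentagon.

107/36

Apply the shoelace formula. First the cross-terms c_i = x_i·y_{i+1} − x_{i+1}·y_i:
  -18, -4, -10, 2, -66  ⇒  2A = -96, A = -48.
Then Σ (y_i + y_{i+1})·c_i = -856, so ȳ = -856 / (6·(-48)) = 107/36.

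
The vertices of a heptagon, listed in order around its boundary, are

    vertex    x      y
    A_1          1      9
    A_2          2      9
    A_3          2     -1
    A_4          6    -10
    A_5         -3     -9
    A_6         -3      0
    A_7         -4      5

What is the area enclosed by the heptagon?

Apply Gauss's area formula: 2A = Σ (x_i·y_{i+1} − x_{i+1}·y_i), indices taken mod 7.
A_1→A_2: (1)(9) − (2)(9) = -9
A_2→A_3: (2)(-1) − (2)(9) = -20
A_3→A_4: (2)(-10) − (6)(-1) = -14
A_4→A_5: (6)(-9) − (-3)(-10) = -84
A_5→A_6: (-3)(0) − (-3)(-9) = -27
A_6→A_7: (-3)(5) − (-4)(0) = -15
A_7→A_1: (-4)(9) − (1)(5) = -41
Σ = -210
Area = |Σ|/2 = 105.

105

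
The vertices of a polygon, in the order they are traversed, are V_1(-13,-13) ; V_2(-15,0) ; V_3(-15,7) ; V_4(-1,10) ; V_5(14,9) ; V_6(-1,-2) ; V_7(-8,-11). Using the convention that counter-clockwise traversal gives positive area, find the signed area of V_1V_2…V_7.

Apply the shoelace formula: 2A = Σ (x_i·y_{i+1} − x_{i+1}·y_i), indices taken mod 7.
Σ = (-195) + (-105) + (-143) + (-149) + (-19) + (-5) + (-39) = -655
Signed area = Σ/2 = -327.5 (negative ⇒ clockwise traversal).

-327.5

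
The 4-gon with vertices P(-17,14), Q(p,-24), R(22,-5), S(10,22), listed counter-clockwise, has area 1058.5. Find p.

-7

Write out the shoelace sum; only the two edges meeting at Q involve p:
2·Area = [((-17)·(-24) − p·14) + (p·(-5) − 22·(-24))] + 1048
       = -19·p + 1984 = 2117
⇒ p = -7.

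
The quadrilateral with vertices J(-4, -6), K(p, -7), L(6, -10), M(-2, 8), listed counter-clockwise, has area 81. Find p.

-5

The doubled signed area Σ (x_i y_{i+1} − x_{i+1} y_i) is linear in p.
With p=0 it equals 142; the coefficient of p is -4 (from the two edges through K).
So -4·p + 142 = 2·81 = 162 ⇒ p = -5.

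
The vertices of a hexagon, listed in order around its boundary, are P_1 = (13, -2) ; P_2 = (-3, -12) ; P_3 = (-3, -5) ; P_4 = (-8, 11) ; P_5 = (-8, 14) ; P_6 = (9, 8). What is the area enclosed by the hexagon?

296

P_1→P_2: (13)(-12) − (-3)(-2) = -162
P_2→P_3: (-3)(-5) − (-3)(-12) = -21
P_3→P_4: (-3)(11) − (-8)(-5) = -73
P_4→P_5: (-8)(14) − (-8)(11) = -24
P_5→P_6: (-8)(8) − (9)(14) = -190
P_6→P_1: (9)(-2) − (13)(8) = -122
Σ = -592
Area = |Σ|/2 = 296.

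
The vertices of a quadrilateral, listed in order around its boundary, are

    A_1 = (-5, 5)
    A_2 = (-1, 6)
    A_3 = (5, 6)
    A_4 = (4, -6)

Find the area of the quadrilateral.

Apply the surveyor's formula: 2A = Σ (x_i·y_{i+1} − x_{i+1}·y_i), indices taken mod 4.
A_1→A_2: (-5)(6) − (-1)(5) = -25
A_2→A_3: (-1)(6) − (5)(6) = -36
A_3→A_4: (5)(-6) − (4)(6) = -54
A_4→A_1: (4)(5) − (-5)(-6) = -10
Σ = -125
Area = |Σ|/2 = 62.5.

62.5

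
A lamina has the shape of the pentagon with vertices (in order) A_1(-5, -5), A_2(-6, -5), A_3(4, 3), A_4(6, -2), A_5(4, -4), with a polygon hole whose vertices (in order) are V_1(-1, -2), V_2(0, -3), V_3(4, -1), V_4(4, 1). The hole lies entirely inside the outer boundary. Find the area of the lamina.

34.5

Outer boundary:
Apply the surveyor's formula: 2A = Σ (x_i·y_{i+1} − x_{i+1}·y_i), indices taken mod 5.
Σ = (-5) + (2) + (-26) + (-16) + (-40) = -85
Area = |Σ|/2 = 42.5.
Hole:
Apply the shoelace (surveyor's) formula: 2A = Σ (x_i·y_{i+1} − x_{i+1}·y_i), indices taken mod 4.
V_1→V_2: (-1)(-3) − (0)(-2) = 3
V_2→V_3: (0)(-1) − (4)(-3) = 12
V_3→V_4: (4)(1) − (4)(-1) = 8
V_4→V_1: (4)(-2) − (-1)(1) = -7
Σ = 16
Area = |Σ|/2 = 8.
Net area = 42.5 − 8 = 34.5.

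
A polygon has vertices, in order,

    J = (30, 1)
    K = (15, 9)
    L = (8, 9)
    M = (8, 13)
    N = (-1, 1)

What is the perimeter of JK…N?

|JK| = √((-15)² + (8)²) = √289 = 17
|KL| = √((-7)² + (0)²) = √49 = 7
|LM| = √((0)² + (4)²) = √16 = 4
|MN| = √((-9)² + (-12)²) = √225 = 15
|NJ| = √((31)² + (0)²) = √961 = 31
Perimeter = 17 + 7 + 4 + 15 + 31 = 74.

74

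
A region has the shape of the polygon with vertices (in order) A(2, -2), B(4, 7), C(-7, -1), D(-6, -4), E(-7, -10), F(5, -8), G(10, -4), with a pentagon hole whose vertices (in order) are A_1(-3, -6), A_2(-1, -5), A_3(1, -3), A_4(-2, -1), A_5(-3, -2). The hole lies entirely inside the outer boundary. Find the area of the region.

126

Outer boundary:
Apply Gauss's area formula: 2A = Σ (x_i·y_{i+1} − x_{i+1}·y_i), indices taken mod 7.
A→B: (2)(7) − (4)(-2) = 22
B→C: (4)(-1) − (-7)(7) = 45
C→D: (-7)(-4) − (-6)(-1) = 22
D→E: (-6)(-10) − (-7)(-4) = 32
E→F: (-7)(-8) − (5)(-10) = 106
F→G: (5)(-4) − (10)(-8) = 60
G→A: (10)(-2) − (2)(-4) = -12
Σ = 275
Area = |Σ|/2 = 137.5.
Hole:
Σ = (9) + (8) + (-7) + (1) + (12) = 23
Area = |Σ|/2 = 11.5.
Net area = 137.5 − 11.5 = 126.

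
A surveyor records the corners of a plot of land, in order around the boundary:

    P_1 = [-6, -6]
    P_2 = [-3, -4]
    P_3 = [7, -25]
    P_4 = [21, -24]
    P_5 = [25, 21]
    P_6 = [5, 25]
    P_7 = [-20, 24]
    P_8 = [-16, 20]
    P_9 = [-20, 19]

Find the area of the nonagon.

Apply the surveyor's formula: 2A = Σ (x_i·y_{i+1} − x_{i+1}·y_i), indices taken mod 9.
P_1→P_2: (-6)(-4) − (-3)(-6) = 6
P_2→P_3: (-3)(-25) − (7)(-4) = 103
P_3→P_4: (7)(-24) − (21)(-25) = 357
P_4→P_5: (21)(21) − (25)(-24) = 1041
P_5→P_6: (25)(25) − (5)(21) = 520
P_6→P_7: (5)(24) − (-20)(25) = 620
P_7→P_8: (-20)(20) − (-16)(24) = -16
P_8→P_9: (-16)(19) − (-20)(20) = 96
P_9→P_1: (-20)(-6) − (-6)(19) = 234
Σ = 2961
Area = |Σ|/2 = 1480.5.

1480.5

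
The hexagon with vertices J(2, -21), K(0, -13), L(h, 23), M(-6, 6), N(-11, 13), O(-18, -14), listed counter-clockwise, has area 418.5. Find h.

Write out the shoelace sum; only the two edges meeting at L involve h:
2·Area = [(0·23 − h·(-13)) + (h·6 − (-6)·23)] + 756
       = 19·h + 894 = 837
⇒ h = -3.

-3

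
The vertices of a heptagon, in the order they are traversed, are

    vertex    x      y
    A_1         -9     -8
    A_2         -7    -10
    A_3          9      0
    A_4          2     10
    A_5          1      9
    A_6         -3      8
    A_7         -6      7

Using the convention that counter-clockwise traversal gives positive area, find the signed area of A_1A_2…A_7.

197.5

Σ = (34) + (90) + (90) + (8) + (35) + (27) + (111) = 395
Signed area = Σ/2 = 197.5 (positive ⇒ counter-clockwise traversal).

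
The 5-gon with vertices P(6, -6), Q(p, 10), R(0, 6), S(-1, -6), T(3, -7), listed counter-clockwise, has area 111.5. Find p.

9

The doubled signed area Σ (x_i y_{i+1} − x_{i+1} y_i) is linear in p.
With p=0 it equals 115; the coefficient of p is 12 (from the two edges through Q).
So 12·p + 115 = 2·111.5 = 223 ⇒ p = 9.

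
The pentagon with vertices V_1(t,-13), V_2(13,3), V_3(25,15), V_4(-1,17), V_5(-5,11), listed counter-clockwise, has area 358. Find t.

Write out the shoelace sum; only the two edges meeting at V_1 involve t:
2·Area = [((-5)·(-13) − t·11) + (t·3 − 13·(-13))] + 634
       = -8·t + 868 = 716
⇒ t = 19.

19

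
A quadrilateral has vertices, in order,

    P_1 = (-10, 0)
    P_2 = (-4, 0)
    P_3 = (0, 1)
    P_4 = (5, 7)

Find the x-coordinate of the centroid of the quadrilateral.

Apply the shoelace (surveyor's) formula. First the cross-terms c_i = x_i·y_{i+1} − x_{i+1}·y_i:
  0, -4, -5, 70  ⇒  2A = 61, A = 30.5.
Then Σ (x_i + x_{i+1})·c_i = -359, so x̄ = -359 / (6·30.5) = -359/183.

-359/183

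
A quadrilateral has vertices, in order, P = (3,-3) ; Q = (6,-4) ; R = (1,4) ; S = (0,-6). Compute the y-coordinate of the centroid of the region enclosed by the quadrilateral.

-32/23

Apply the shoelace (surveyor's) formula. First the cross-terms c_i = x_i·y_{i+1} − x_{i+1}·y_i:
  6, 28, -6, 18  ⇒  2A = 46, A = 23.
Then Σ (y_i + y_{i+1})·c_i = -192, so ȳ = -192 / (6·23) = -32/23.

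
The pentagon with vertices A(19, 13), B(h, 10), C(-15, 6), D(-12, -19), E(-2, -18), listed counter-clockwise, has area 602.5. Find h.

-2

Write out the shoelace sum; only the two edges meeting at B involve h:
2·Area = [(19·10 − h·13) + (h·6 − (-15)·10)] + 851
       = -7·h + 1191 = 1205
⇒ h = -2.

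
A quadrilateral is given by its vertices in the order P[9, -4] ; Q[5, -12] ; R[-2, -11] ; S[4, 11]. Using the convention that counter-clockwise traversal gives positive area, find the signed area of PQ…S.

Σ = (-88) + (-79) + (22) + (-115) = -260
Signed area = Σ/2 = -130 (negative ⇒ clockwise traversal).

-130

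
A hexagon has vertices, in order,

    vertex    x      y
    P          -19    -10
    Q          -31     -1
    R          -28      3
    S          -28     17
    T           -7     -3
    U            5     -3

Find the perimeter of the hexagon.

100

|PQ| = √((-12)² + (9)²) = √225 = 15
|QR| = √((3)² + (4)²) = √25 = 5
|RS| = √((0)² + (14)²) = √196 = 14
|ST| = √((21)² + (-20)²) = √841 = 29
|TU| = √((12)² + (0)²) = √144 = 12
|UP| = √((-24)² + (-7)²) = √625 = 25
Perimeter = 15 + 5 + 14 + 29 + 12 + 25 = 100.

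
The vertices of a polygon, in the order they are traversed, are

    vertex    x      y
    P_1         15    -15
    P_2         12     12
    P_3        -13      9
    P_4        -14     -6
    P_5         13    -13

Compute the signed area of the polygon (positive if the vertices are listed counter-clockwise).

544

Apply the surveyor's formula: 2A = Σ (x_i·y_{i+1} − x_{i+1}·y_i), indices taken mod 5.
P_1→P_2: (15)(12) − (12)(-15) = 360
P_2→P_3: (12)(9) − (-13)(12) = 264
P_3→P_4: (-13)(-6) − (-14)(9) = 204
P_4→P_5: (-14)(-13) − (13)(-6) = 260
P_5→P_1: (13)(-15) − (15)(-13) = 0
Σ = 1088
Signed area = Σ/2 = 544 (positive ⇒ counter-clockwise traversal).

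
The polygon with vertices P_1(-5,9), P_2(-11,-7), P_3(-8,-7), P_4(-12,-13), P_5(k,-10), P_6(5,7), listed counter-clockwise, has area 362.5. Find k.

15

Write out the shoelace sum; only the two edges meeting at P_5 involve k:
2·Area = [((-12)·(-10) − k·(-13)) + (k·7 − 5·(-10))] + 255
       = 20·k + 425 = 725
⇒ k = 15.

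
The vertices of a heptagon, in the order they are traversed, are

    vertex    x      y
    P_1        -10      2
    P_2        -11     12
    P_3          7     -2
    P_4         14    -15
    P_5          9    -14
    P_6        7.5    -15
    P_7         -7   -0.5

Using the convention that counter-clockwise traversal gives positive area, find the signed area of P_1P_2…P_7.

Apply the surveyor's formula: 2A = Σ (x_i·y_{i+1} − x_{i+1}·y_i), indices taken mod 7.
P_1→P_2: (-10)(12) − (-11)(2) = -98
P_2→P_3: (-11)(-2) − (7)(12) = -62
P_3→P_4: (7)(-15) − (14)(-2) = -77
P_4→P_5: (14)(-14) − (9)(-15) = -61
P_5→P_6: (9)(-15) − (7.5)(-14) = -30
P_6→P_7: (7.5)(-0.5) − (-7)(-15) = -108.75
P_7→P_1: (-7)(2) − (-10)(-0.5) = -19
Σ = -455.75
Signed area = Σ/2 = -227.875 (negative ⇒ clockwise traversal).

-227.875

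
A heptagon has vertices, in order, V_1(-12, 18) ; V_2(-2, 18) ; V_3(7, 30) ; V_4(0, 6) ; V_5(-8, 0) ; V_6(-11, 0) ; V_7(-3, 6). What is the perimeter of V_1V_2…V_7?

|V_1V_2| = √((10)² + (0)²) = √100 = 10
|V_2V_3| = √((9)² + (12)²) = √225 = 15
|V_3V_4| = √((-7)² + (-24)²) = √625 = 25
|V_4V_5| = √((-8)² + (-6)²) = √100 = 10
|V_5V_6| = √((-3)² + (0)²) = √9 = 3
|V_6V_7| = √((8)² + (6)²) = √100 = 10
|V_7V_1| = √((-9)² + (12)²) = √225 = 15
Perimeter = 10 + 15 + 25 + 10 + 3 + 10 + 15 = 88.

88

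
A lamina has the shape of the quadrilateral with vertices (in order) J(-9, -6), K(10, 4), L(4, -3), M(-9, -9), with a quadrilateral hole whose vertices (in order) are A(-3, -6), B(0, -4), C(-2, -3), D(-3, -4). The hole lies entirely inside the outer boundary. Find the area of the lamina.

51.5

Outer boundary:
Apply Gauss's area formula: 2A = Σ (x_i·y_{i+1} − x_{i+1}·y_i), indices taken mod 4.
J→K: (-9)(4) − (10)(-6) = 24
K→L: (10)(-3) − (4)(4) = -46
L→M: (4)(-9) − (-9)(-3) = -63
M→J: (-9)(-6) − (-9)(-9) = -27
Σ = -112
Area = |Σ|/2 = 56.
Hole:
Cross-terms: 12, -8, -1, 6  ⇒  Σ = 9
Area = |Σ|/2 = 4.5.
Net area = 56 − 4.5 = 51.5.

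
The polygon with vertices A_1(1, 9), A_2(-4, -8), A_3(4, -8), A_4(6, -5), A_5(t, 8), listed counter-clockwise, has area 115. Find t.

The doubled signed area Σ (x_i y_{i+1} − x_{i+1} y_i) is linear in t.
With t=0 it equals 160; the coefficient of t is 14 (from the two edges through A_5).
So 14·t + 160 = 2·115 = 230 ⇒ t = 5.

5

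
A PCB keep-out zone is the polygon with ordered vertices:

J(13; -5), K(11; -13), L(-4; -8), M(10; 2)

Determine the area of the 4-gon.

129

Apply the surveyor's formula: 2A = Σ (x_i·y_{i+1} − x_{i+1}·y_i), indices taken mod 4.
Σ = (-114) + (-140) + (72) + (-76) = -258
Area = |Σ|/2 = 129.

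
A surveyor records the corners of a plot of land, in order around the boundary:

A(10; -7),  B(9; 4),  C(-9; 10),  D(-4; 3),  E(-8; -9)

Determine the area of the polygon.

224

Apply the shoelace (surveyor's) formula: 2A = Σ (x_i·y_{i+1} − x_{i+1}·y_i), indices taken mod 5.
Σ = (103) + (126) + (13) + (60) + (146) = 448
Area = |Σ|/2 = 224.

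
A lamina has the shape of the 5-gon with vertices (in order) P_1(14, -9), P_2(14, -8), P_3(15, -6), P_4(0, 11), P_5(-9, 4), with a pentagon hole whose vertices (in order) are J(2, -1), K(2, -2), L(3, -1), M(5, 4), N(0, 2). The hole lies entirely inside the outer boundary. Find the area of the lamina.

157

Outer boundary:
Σ = (14) + (36) + (165) + (99) + (25) = 339
Area = |Σ|/2 = 169.5.
Hole:
Cross-terms: -2, 4, 17, 10, -4  ⇒  Σ = 25
Area = |Σ|/2 = 12.5.
Net area = 169.5 − 12.5 = 157.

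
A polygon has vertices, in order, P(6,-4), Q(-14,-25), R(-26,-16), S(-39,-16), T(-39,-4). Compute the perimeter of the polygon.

114

|PQ| = √((-20)² + (-21)²) = √841 = 29
|QR| = √((-12)² + (9)²) = √225 = 15
|RS| = √((-13)² + (0)²) = √169 = 13
|ST| = √((0)² + (12)²) = √144 = 12
|TP| = √((45)² + (0)²) = √2025 = 45
Perimeter = 29 + 15 + 13 + 12 + 45 = 114.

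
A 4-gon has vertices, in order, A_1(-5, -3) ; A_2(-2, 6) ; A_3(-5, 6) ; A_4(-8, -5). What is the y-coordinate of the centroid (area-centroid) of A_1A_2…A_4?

Apply the shoelace (surveyor's) formula. First the cross-terms c_i = x_i·y_{i+1} − x_{i+1}·y_i:
  -36, 18, 73, -1  ⇒  2A = 54, A = 27.
Then Σ (y_i + y_{i+1})·c_i = 189, so ȳ = 189 / (6·27) = 7/6.

7/6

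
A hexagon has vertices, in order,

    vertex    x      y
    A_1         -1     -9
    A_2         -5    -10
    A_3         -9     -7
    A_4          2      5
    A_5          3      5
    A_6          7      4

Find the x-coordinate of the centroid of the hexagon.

-49/52

Apply the shoelace formula. First the cross-terms c_i = x_i·y_{i+1} − x_{i+1}·y_i:
  -35, -55, -31, -5, -23, -59  ⇒  2A = -208, A = -104.
Then Σ (x_i + x_{i+1})·c_i = 588, so x̄ = 588 / (6·(-104)) = -49/52.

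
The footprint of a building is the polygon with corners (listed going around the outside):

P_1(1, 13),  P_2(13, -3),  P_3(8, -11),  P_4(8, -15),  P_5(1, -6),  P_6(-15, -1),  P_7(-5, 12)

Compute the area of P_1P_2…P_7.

Apply the surveyor's formula: 2A = Σ (x_i·y_{i+1} − x_{i+1}·y_i), indices taken mod 7.
Cross-terms: -172, -119, -32, -33, -91, -185, -77  ⇒  Σ = -709
Area = |Σ|/2 = 354.5.

354.5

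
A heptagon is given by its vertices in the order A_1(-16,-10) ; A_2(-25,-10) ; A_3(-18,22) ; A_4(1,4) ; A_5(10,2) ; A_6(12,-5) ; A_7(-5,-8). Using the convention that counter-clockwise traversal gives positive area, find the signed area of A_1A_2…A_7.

-612.5

Apply the shoelace formula: 2A = Σ (x_i·y_{i+1} − x_{i+1}·y_i), indices taken mod 7.
Σ = (-90) + (-730) + (-94) + (-38) + (-74) + (-121) + (-78) = -1225
Signed area = Σ/2 = -612.5 (negative ⇒ clockwise traversal).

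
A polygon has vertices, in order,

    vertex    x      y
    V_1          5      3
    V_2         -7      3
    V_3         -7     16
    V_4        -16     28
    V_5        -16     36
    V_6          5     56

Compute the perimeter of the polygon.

130

|V_1V_2| = √((-12)² + (0)²) = √144 = 12
|V_2V_3| = √((0)² + (13)²) = √169 = 13
|V_3V_4| = √((-9)² + (12)²) = √225 = 15
|V_4V_5| = √((0)² + (8)²) = √64 = 8
|V_5V_6| = √((21)² + (20)²) = √841 = 29
|V_6V_1| = √((0)² + (-53)²) = √2809 = 53
Perimeter = 12 + 13 + 15 + 8 + 29 + 53 = 130.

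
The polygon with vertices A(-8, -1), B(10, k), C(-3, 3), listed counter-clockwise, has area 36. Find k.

-1

The doubled signed area Σ (x_i y_{i+1} − x_{i+1} y_i) is linear in k.
With k=0 it equals 67; the coefficient of k is -5 (from the two edges through B).
So -5·k + 67 = 2·36 = 72 ⇒ k = -1.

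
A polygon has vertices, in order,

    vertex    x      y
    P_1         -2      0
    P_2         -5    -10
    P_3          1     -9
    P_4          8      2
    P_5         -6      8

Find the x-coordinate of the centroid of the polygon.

Apply the surveyor's formula. First the cross-terms c_i = x_i·y_{i+1} − x_{i+1}·y_i:
  20, 55, 74, 76, 16  ⇒  2A = 241, A = 120.5.
Then Σ (x_i + x_{i+1})·c_i = 330, so x̄ = 330 / (6·120.5) = 110/241.

110/241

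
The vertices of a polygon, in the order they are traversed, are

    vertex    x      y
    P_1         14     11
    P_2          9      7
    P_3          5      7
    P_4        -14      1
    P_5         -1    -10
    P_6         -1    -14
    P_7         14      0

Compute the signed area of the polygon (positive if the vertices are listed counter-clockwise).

Apply the shoelace formula: 2A = Σ (x_i·y_{i+1} − x_{i+1}·y_i), indices taken mod 7.
P_1→P_2: (14)(7) − (9)(11) = -1
P_2→P_3: (9)(7) − (5)(7) = 28
P_3→P_4: (5)(1) − (-14)(7) = 103
P_4→P_5: (-14)(-10) − (-1)(1) = 141
P_5→P_6: (-1)(-14) − (-1)(-10) = 4
P_6→P_7: (-1)(0) − (14)(-14) = 196
P_7→P_1: (14)(11) − (14)(0) = 154
Σ = 625
Signed area = Σ/2 = 312.5 (positive ⇒ counter-clockwise traversal).

312.5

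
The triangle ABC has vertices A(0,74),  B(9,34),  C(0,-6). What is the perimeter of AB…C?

162

|AB| = √((9)² + (-40)²) = √1681 = 41
|BC| = √((-9)² + (-40)²) = √1681 = 41
|CA| = √((0)² + (80)²) = √6400 = 80
Perimeter = 41 + 41 + 80 = 162.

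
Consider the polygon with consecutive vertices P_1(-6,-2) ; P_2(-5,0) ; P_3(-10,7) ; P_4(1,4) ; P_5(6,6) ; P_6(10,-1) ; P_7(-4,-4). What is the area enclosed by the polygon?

Apply the surveyor's formula: 2A = Σ (x_i·y_{i+1} − x_{i+1}·y_i), indices taken mod 7.
Cross-terms: -10, -35, -47, -18, -66, -44, -16  ⇒  Σ = -236
Area = |Σ|/2 = 118.

118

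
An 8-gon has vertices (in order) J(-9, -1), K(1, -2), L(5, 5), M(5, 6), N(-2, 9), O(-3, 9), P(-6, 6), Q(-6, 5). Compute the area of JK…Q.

99

Σ = (19) + (15) + (5) + (57) + (9) + (36) + (6) + (51) = 198
Area = |Σ|/2 = 99.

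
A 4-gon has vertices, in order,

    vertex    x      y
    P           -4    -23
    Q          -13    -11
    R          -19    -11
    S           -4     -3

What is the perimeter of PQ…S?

58

|PQ| = √((-9)² + (12)²) = √225 = 15
|QR| = √((-6)² + (0)²) = √36 = 6
|RS| = √((15)² + (8)²) = √289 = 17
|SP| = √((0)² + (-20)²) = √400 = 20
Perimeter = 15 + 6 + 17 + 20 = 58.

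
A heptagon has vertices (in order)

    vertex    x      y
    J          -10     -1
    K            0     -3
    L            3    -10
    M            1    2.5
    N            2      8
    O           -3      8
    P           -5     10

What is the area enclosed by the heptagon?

107.25

Σ = (30) + (9) + (17.5) + (3) + (40) + (10) + (105) = 214.5
Area = |Σ|/2 = 107.25.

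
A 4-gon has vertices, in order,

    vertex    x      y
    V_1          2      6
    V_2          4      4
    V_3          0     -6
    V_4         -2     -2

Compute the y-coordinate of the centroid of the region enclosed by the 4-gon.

4/15

Apply Gauss's area formula. First the cross-terms c_i = x_i·y_{i+1} − x_{i+1}·y_i:
  -16, -24, -12, -8  ⇒  2A = -60, A = -30.
Then Σ (y_i + y_{i+1})·c_i = -48, so ȳ = -48 / (6·(-30)) = 4/15.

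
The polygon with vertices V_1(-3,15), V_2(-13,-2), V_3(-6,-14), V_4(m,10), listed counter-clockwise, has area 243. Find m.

5

Write out the shoelace sum; only the two edges meeting at V_4 involve m:
2·Area = [((-6)·10 − m·(-14)) + (m·15 − (-3)·10)] + 371
       = 29·m + 341 = 486
⇒ m = 5.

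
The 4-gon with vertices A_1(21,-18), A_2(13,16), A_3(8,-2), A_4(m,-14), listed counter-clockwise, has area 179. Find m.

Write out the shoelace sum; only the two edges meeting at A_4 involve m:
2·Area = [(8·(-14) − m·(-2)) + (m·(-18) − 21·(-14))] + 416
       = -16·m + 598 = 358
⇒ m = 15.

15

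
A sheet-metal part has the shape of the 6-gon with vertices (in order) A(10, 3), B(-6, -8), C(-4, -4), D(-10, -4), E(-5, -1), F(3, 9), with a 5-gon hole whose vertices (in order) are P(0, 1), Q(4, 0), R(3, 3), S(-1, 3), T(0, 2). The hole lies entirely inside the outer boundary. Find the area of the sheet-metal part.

104.5

Outer boundary:
Apply Gauss's area formula: 2A = Σ (x_i·y_{i+1} − x_{i+1}·y_i), indices taken mod 6.
Σ = (-62) + (-8) + (-24) + (-10) + (-42) + (-81) = -227
Area = |Σ|/2 = 113.5.
Hole:
Apply Gauss's area formula: 2A = Σ (x_i·y_{i+1} − x_{i+1}·y_i), indices taken mod 5.
P→Q: (0)(0) − (4)(1) = -4
Q→R: (4)(3) − (3)(0) = 12
R→S: (3)(3) − (-1)(3) = 12
S→T: (-1)(2) − (0)(3) = -2
T→P: (0)(1) − (0)(2) = 0
Σ = 18
Area = |Σ|/2 = 9.
Net area = 113.5 − 9 = 104.5.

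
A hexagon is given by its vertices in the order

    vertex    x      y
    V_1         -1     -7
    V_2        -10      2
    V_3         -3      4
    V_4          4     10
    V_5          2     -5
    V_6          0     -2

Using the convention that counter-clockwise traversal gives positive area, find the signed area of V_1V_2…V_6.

Σ = (-72) + (-34) + (-46) + (-40) + (-4) + (-2) = -198
Signed area = Σ/2 = -99 (negative ⇒ clockwise traversal).

-99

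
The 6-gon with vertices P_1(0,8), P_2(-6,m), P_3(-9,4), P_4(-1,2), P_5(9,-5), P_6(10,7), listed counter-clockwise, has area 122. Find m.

The doubled signed area Σ (x_i y_{i+1} − x_{i+1} y_i) is linear in m.
With m=0 it equals 190; the coefficient of m is 9 (from the two edges through P_2).
So 9·m + 190 = 2·122 = 244 ⇒ m = 6.

6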